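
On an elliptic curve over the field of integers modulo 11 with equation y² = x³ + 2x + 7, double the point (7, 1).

(6, 2)

tangent at (7, 1): λ = (3·7² + 2)/(2·1) ≡ 6/2. 2⁻¹ ≡ 6 (mod 11) since 2·6 = 12 ≡ 1, so λ ≡ 6·6 ≡ 3.
  x = λ² - 7 - 7 = 9 - 14 ≡ 6; y = λ·(7 - 6) - 1 ≡ 2. → (6, 2)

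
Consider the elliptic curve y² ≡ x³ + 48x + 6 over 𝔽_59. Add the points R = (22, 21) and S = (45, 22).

(21, 56)

(22, 21) + (45, 22). λ = (22 - 21)/(45 - 22) ≡ 1/23 mod 59. 23⁻¹ ≡ 18 (mod 59), so λ ≡ 18.
  x = λ² - 22 - 45 = 324 - 67 ≡ 21; y = λ·(22 - 21) - 21 ≡ 56. → (21, 56)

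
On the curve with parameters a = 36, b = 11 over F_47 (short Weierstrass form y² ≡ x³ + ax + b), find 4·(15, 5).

Write G = (15, 5).
Double-and-add on 4 = (100)₂. Start with G = (15, 5) for the leading 1-bit.
double: tangent at (15, 5): λ = (3·15² + 36)/(2·5) ≡ 6/10. 10⁻¹ ≡ 33 (mod 47) since 10·33 = 330 ≡ 1, so λ ≡ 6·33 ≡ 10.
  x = λ² - 15 - 15 = 100 - 30 ≡ 23; y = λ·(15 - 23) - 5 ≡ 9. → (23, 9)
double: tangent at (23, 9): λ = (3·23² + 36)/(2·9) ≡ 25/18. 18⁻¹ ≡ 34 (mod 47), so λ ≡ 25·34 ≡ 4.
  x = λ² - 23 - 23 = 16 - 46 ≡ 17; y = λ·(23 - 17) - 9 ≡ 15. → (17, 15)

(17, 15)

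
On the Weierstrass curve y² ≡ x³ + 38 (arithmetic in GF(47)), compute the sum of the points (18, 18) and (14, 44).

(18, 18) + (14, 44). λ = (44 - 18)/(14 - 18) ≡ 26/43 mod 47. 43⁻¹ ≡ 35 (mod 47), so λ ≡ 17.
  x = λ² - 18 - 14 = 289 - 32 ≡ 22; y = λ·(18 - 22) - 18 ≡ 8. → (22, 8)

(22, 8)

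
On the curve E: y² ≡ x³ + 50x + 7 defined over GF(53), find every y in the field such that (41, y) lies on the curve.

x³ + 50x + 7 = 70978 ≡ 11 (mod 53).
Square roots of 11 mod 53: 8 and 45 (since 8² = 64 ≡ 11).

8, 45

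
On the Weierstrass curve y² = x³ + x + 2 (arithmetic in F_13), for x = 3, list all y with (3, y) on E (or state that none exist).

x³ + 1x + 2 = 32 ≡ 6 (mod 13).
6 is a non-residue mod 13; no y exists.

none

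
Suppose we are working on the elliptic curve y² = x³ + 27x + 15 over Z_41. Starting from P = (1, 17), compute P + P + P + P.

Repeated addition: build up to 4P.
2P: tangent at (1, 17): λ = (3·1² + 27)/(2·17) ≡ 30/34. 34⁻¹ ≡ 35 (mod 41) since 34·35 = 1190 ≡ 1, so λ ≡ 30·35 ≡ 25.
  x = λ² - 1 - 1 = 625 - 2 ≡ 8; y = λ·(1 - 8) - 17 ≡ 13. → (8, 13)
3P: (8, 13) + (1, 17). λ = (17 - 13)/(1 - 8) ≡ 4/34 mod 41. 34⁻¹ ≡ 35 (mod 41) since 34·35 = 1190 ≡ 1, so λ ≡ 17.
  x = λ² - 8 - 1 = 289 - 9 ≡ 34; y = λ·(8 - 34) - 13 ≡ 37. → (34, 37)
4P: (34, 37) + (1, 17). λ = (17 - 37)/(1 - 34) ≡ 21/8 mod 41. 8⁻¹ ≡ 36 (mod 41), so λ ≡ 18.
  x = λ² - 34 - 1 = 324 - 35 ≡ 2; y = λ·(34 - 2) - 37 ≡ 6. → (2, 6)

(2, 6)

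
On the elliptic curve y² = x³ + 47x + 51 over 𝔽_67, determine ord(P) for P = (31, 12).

2P: tangent at (31, 12): λ = (3·31² + 47)/(2·12) ≡ 49/24. 24⁻¹ ≡ 14 (mod 67) since 24·14 = 336 ≡ 1, so λ ≡ 49·14 ≡ 16.
  x = λ² - 31 - 31 = 256 - 62 ≡ 60; y = λ·(31 - 60) - 12 ≡ 60. → (60, 60)
3P: (60, 60) + (31, 12). λ = (12 - 60)/(31 - 60) ≡ 19/38 mod 67. 38⁻¹ ≡ 30 (mod 67), so λ ≡ 34.
  x = λ² - 60 - 31 = 1156 - 91 ≡ 60; y = λ·(60 - 60) - 60 ≡ 7. → (60, 7)
4P: (60, 7) + (31, 12). λ = (12 - 7)/(31 - 60) ≡ 5/38 mod 67. 38⁻¹ ≡ 30 (mod 67), so λ ≡ 16.
  x = λ² - 60 - 31 = 256 - 91 ≡ 31; y = λ·(60 - 31) - 7 ≡ 55. → (31, 55)
5P: (31, 55) + (31, 12): same x and y₁ ≡ -y₂, so the sum is the point at infinity.
5P = the point at infinity, so the order is 5.

5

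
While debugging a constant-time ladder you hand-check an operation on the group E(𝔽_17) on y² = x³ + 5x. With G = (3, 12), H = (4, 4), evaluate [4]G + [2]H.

First 4G:
Double-and-add on 4 = (100)₂. Start with G = (3, 12) for the leading 1-bit.
double: tangent at (3, 12): λ = (3·3² + 5)/(2·12) ≡ 15/7. 7⁻¹ ≡ 5 (mod 17), so λ ≡ 15·5 ≡ 7.
  x = λ² - 3 - 3 = 49 - 6 ≡ 9; y = λ·(3 - 9) - 12 ≡ 14. → (9, 14)
double: tangent at (9, 14): λ = (3·9² + 5)/(2·14) ≡ 10/11. 11⁻¹ ≡ 14 (mod 17), so λ ≡ 10·14 ≡ 4.
  x = λ² - 9 - 9 = 16 - 18 ≡ 15; y = λ·(9 - 15) - 14 ≡ 13. → (15, 13)
4G = (15, 13).
Next 2H:
Repeated addition: build up to 2H.
2H: tangent at (4, 4): λ = (3·4² + 5)/(2·4) ≡ 2/8. 8⁻¹ ≡ 15 (mod 17), so λ ≡ 2·15 ≡ 13.
  x = λ² - 4 - 4 = 169 - 8 ≡ 8; y = λ·(4 - 8) - 4 ≡ 12. → (8, 12)
2H = (8, 12).
Finally 4G + 2H:
(15, 13) + (8, 12). λ = (12 - 13)/(8 - 15) ≡ 16/10 mod 17. 10⁻¹ ≡ 12 (mod 17), so λ ≡ 5.
  x = λ² - 15 - 8 = 25 - 23 ≡ 2; y = λ·(15 - 2) - 13 ≡ 1. → (2, 1)

(2, 1)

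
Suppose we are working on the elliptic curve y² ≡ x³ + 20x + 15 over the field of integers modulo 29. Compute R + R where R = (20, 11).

(24, 15)

tangent at (20, 11): λ = (3·20² + 20)/(2·11) ≡ 2/22. 22⁻¹ ≡ 4 (mod 29), so λ ≡ 2·4 ≡ 8.
  x = λ² - 20 - 20 = 64 - 40 ≡ 24; y = λ·(20 - 24) - 11 ≡ 15. → (24, 15)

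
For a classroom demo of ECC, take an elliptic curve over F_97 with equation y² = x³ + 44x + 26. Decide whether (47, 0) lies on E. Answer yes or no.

y² = 0² ≡ 0; x³ + 44x + 26 = 105917 ≡ 90 (mod 97). 0 ≠ 90.

no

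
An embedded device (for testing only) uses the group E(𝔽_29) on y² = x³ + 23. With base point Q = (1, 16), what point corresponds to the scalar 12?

(26, 24)

Double-and-add on 12 = (1100)₂. Start with Q = (1, 16) for the leading 1-bit.
double: tangent at (1, 16): λ = (3·1² + 0)/(2·16) ≡ 3/3. 3⁻¹ ≡ 10 (mod 29), so λ ≡ 3·10 ≡ 1.
  x = λ² - 1 - 1 = 1 - 2 ≡ 28; y = λ·(1 - 28) - 16 ≡ 15. → (28, 15)
add Q: (28, 15) + (1, 16). λ = (16 - 15)/(1 - 28) ≡ 1/2 mod 29. 2⁻¹ ≡ 15 (mod 29), so λ ≡ 15.
  x = λ² - 28 - 1 = 225 - 29 ≡ 22; y = λ·(28 - 22) - 15 ≡ 17. → (22, 17)
double: tangent at (22, 17): λ = (3·22² + 0)/(2·17) ≡ 2/5. 5⁻¹ ≡ 6 (mod 29), so λ ≡ 2·6 ≡ 12.
  x = λ² - 22 - 22 = 144 - 44 ≡ 13; y = λ·(22 - 13) - 17 ≡ 4. → (13, 4)
double: tangent at (13, 4): λ = (3·13² + 0)/(2·4) ≡ 14/8. 8⁻¹ ≡ 11 (mod 29), so λ ≡ 14·11 ≡ 9.
  x = λ² - 13 - 13 = 81 - 26 ≡ 26; y = λ·(13 - 26) - 4 ≡ 24. → (26, 24)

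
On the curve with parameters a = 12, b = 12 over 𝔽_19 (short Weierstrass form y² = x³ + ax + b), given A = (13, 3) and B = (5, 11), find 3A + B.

(5, 11)

First 3A:
Repeated addition: build up to 3A.
2A: tangent at (13, 3): λ = (3·13² + 12)/(2·3) ≡ 6/6. 6⁻¹ ≡ 16 (mod 19), so λ ≡ 6·16 ≡ 1.
  x = λ² - 13 - 13 = 1 - 26 ≡ 13; y = λ·(13 - 13) - 3 ≡ 16. → (13, 16)
3A: (13, 16) + (13, 3): same x and y₁ ≡ -y₂, so the sum is O.
3A = O.
Finally 3A + B:
O + (5, 11) = (5, 11) (identity).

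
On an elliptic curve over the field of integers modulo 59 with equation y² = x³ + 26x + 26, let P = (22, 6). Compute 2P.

tangent at (22, 6): λ = (3·22² + 26)/(2·6) ≡ 3/12. 12⁻¹ ≡ 5 (mod 59) since 12·5 = 60 ≡ 1, so λ ≡ 3·5 ≡ 15.
  x = λ² - 22 - 22 = 225 - 44 ≡ 4; y = λ·(22 - 4) - 6 ≡ 28. → (4, 28)

(4, 28)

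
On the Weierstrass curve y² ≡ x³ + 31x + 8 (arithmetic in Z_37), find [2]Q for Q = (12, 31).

(6, 15)

tangent at (12, 31): λ = (3·12² + 31)/(2·31) ≡ 19/25. 25⁻¹ ≡ 3 (mod 37), so λ ≡ 19·3 ≡ 20.
  x = λ² - 12 - 12 = 400 - 24 ≡ 6; y = λ·(12 - 6) - 31 ≡ 15. → (6, 15)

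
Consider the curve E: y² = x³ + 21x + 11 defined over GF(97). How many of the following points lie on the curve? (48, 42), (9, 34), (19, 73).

(48, 42): 42² ≡ 18, rhs ≡ 61 → off.
(9, 34): 34² ≡ 89, rhs ≡ 56 → off.
(19, 73): 73² ≡ 91, rhs ≡ 91 → on.

1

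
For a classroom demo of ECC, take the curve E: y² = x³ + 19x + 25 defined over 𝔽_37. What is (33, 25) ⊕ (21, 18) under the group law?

(17, 9)

(33, 25) + (21, 18). λ = (18 - 25)/(21 - 33) ≡ 30/25 mod 37. 25⁻¹ ≡ 3 (mod 37) since 25·3 = 75 ≡ 1, so λ ≡ 16.
  x = λ² - 33 - 21 = 256 - 54 ≡ 17; y = λ·(33 - 17) - 25 ≡ 9. → (17, 9)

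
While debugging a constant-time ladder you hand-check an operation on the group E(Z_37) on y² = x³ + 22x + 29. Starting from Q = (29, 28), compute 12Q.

(27, 17)

Double-and-add on 12 = (1100)₂. Start with Q = (29, 28) for the leading 1-bit.
double: tangent at (29, 28): λ = (3·29² + 22)/(2·28) ≡ 29/19. 19⁻¹ ≡ 2 (mod 37), so λ ≡ 29·2 ≡ 21.
  x = λ² - 29 - 29 = 441 - 58 ≡ 13; y = λ·(29 - 13) - 28 ≡ 12. → (13, 12)
add Q: (13, 12) + (29, 28). λ = (28 - 12)/(29 - 13) ≡ 16/16 mod 37. 16⁻¹ ≡ 7 (mod 37), so λ ≡ 1.
  x = λ² - 13 - 29 = 1 - 42 ≡ 33; y = λ·(13 - 33) - 12 ≡ 5. → (33, 5)
double: tangent at (33, 5): λ = (3·33² + 22)/(2·5) ≡ 33/10. 10⁻¹ ≡ 26 (mod 37) since 10·26 = 260 ≡ 1, so λ ≡ 33·26 ≡ 7.
  x = λ² - 33 - 33 = 49 - 66 ≡ 20; y = λ·(33 - 20) - 5 ≡ 12. → (20, 12)
double: tangent at (20, 12): λ = (3·20² + 22)/(2·12) ≡ 1/24. 24⁻¹ ≡ 17 (mod 37) since 24·17 = 408 ≡ 1, so λ ≡ 1·17 ≡ 17.
  x = λ² - 20 - 20 = 289 - 40 ≡ 27; y = λ·(20 - 27) - 12 ≡ 17. → (27, 17)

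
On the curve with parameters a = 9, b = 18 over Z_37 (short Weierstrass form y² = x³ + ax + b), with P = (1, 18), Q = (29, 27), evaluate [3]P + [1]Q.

(31, 28)

First 3P:
Repeated addition: build up to 3P.
2P: tangent at (1, 18): λ = (3·1² + 9)/(2·18) ≡ 12/36. 36⁻¹ ≡ 36 (mod 37) since 36·36 = 1296 ≡ 1, so λ ≡ 12·36 ≡ 25.
  x = λ² - 1 - 1 = 625 - 2 ≡ 31; y = λ·(1 - 31) - 18 ≡ 9. → (31, 9)
3P: (31, 9) + (1, 18). λ = (18 - 9)/(1 - 31) ≡ 9/7 mod 37. 7⁻¹ ≡ 16 (mod 37), so λ ≡ 33.
  x = λ² - 31 - 1 = 1089 - 32 ≡ 21; y = λ·(31 - 21) - 9 ≡ 25. → (21, 25)
3P = (21, 25).
Finally 3P + Q:
(21, 25) + (29, 27). λ = (27 - 25)/(29 - 21) ≡ 2/8 mod 37. 8⁻¹ ≡ 14 (mod 37), so λ ≡ 28.
  x = λ² - 21 - 29 = 784 - 50 ≡ 31; y = λ·(21 - 31) - 25 ≡ 28. → (31, 28)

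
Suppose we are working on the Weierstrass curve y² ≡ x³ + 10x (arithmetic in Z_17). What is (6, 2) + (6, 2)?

(4, 6)

tangent at (6, 2): λ = (3·6² + 10)/(2·2) ≡ 16/4. 4⁻¹ ≡ 13 (mod 17), so λ ≡ 16·13 ≡ 4.
  x = λ² - 6 - 6 = 16 - 12 ≡ 4; y = λ·(6 - 4) - 2 ≡ 6. → (4, 6)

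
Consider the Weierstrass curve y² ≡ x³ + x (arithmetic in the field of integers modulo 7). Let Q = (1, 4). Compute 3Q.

Repeated addition: build up to 3Q.
2Q: tangent at (1, 4): λ = (3·1² + 1)/(2·4) ≡ 4/1. 1⁻¹ ≡ 1 (mod 7) since 1·1 = 1 ≡ 1, so λ ≡ 4·1 ≡ 4.
  x = λ² - 1 - 1 = 16 - 2 ≡ 0; y = λ·(1 - 0) - 4 ≡ 0. → (0, 0)
3Q: (0, 0) + (1, 4). λ = (4 - 0)/(1 - 0) ≡ 4/1 mod 7. 1⁻¹ ≡ 1 (mod 7), so λ ≡ 4.
  x = λ² - 0 - 1 = 16 - 1 ≡ 1; y = λ·(0 - 1) - 0 ≡ 3. → (1, 3)

(1, 3)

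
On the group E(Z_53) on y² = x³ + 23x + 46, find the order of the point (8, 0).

2P: (8, 0) + (8, 0): same x and y₁ ≡ -y₂, so the sum is ∞.
2P = ∞, so the order is 2.

2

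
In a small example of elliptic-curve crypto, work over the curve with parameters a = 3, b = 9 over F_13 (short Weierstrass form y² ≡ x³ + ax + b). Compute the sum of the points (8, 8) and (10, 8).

(8, 8) + (10, 8). λ = (8 - 8)/(10 - 8) ≡ 0/2 mod 13. 2⁻¹ ≡ 7 (mod 13) since 2·7 = 14 ≡ 1, so λ ≡ 0.
  x = λ² - 8 - 10 = 0 - 18 ≡ 8; y = λ·(8 - 8) - 8 ≡ 5. → (8, 5)

(8, 5)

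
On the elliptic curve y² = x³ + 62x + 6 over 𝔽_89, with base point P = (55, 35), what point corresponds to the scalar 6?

(54, 66)

Repeated addition: build up to 6P.
2P: tangent at (55, 35): λ = (3·55² + 62)/(2·35) ≡ 59/70. 70⁻¹ ≡ 14 (mod 89), so λ ≡ 59·14 ≡ 25.
  x = λ² - 55 - 55 = 625 - 110 ≡ 70; y = λ·(55 - 70) - 35 ≡ 35. → (70, 35)
3P: (70, 35) + (55, 35). λ = (35 - 35)/(55 - 70) ≡ 0/74 mod 89. 74⁻¹ ≡ 83 (mod 89), so λ ≡ 0.
  x = λ² - 70 - 55 = 0 - 125 ≡ 53; y = λ·(70 - 53) - 35 ≡ 54. → (53, 54)
4P: (53, 54) + (55, 35). λ = (35 - 54)/(55 - 53) ≡ 70/2 mod 89. 2⁻¹ ≡ 45 (mod 89), so λ ≡ 35.
  x = λ² - 53 - 55 = 1225 - 108 ≡ 49; y = λ·(53 - 49) - 54 ≡ 86. → (49, 86)
5P: (49, 86) + (55, 35). λ = (35 - 86)/(55 - 49) ≡ 38/6 mod 89. 6⁻¹ ≡ 15 (mod 89), so λ ≡ 36.
  x = λ² - 49 - 55 = 1296 - 104 ≡ 35; y = λ·(49 - 35) - 86 ≡ 62. → (35, 62)
6P: (35, 62) + (55, 35). λ = (35 - 62)/(55 - 35) ≡ 62/20 mod 89. 20⁻¹ ≡ 49 (mod 89), so λ ≡ 12.
  x = λ² - 35 - 55 = 144 - 90 ≡ 54; y = λ·(35 - 54) - 62 ≡ 66. → (54, 66)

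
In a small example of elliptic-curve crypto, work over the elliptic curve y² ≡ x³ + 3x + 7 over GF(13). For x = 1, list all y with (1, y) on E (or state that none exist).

none

x³ + 3x + 7 = 11 ≡ 11 (mod 13).
11 is a non-residue mod 13; no y exists.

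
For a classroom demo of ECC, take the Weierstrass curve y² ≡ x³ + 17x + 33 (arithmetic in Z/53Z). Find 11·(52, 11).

Write Q = (52, 11).
Repeated addition: build up to 11Q.
2Q: tangent at (52, 11): λ = (3·52² + 17)/(2·11) ≡ 20/22. 22⁻¹ ≡ 41 (mod 53), so λ ≡ 20·41 ≡ 25.
  x = λ² - 52 - 52 = 625 - 104 ≡ 44; y = λ·(52 - 44) - 11 ≡ 30. → (44, 30)
3Q: (44, 30) + (52, 11). λ = (11 - 30)/(52 - 44) ≡ 34/8 mod 53. 8⁻¹ ≡ 20 (mod 53), so λ ≡ 44.
  x = λ² - 44 - 52 = 1936 - 96 ≡ 38; y = λ·(44 - 38) - 30 ≡ 22. → (38, 22)
4Q: (38, 22) + (52, 11). λ = (11 - 22)/(52 - 38) ≡ 42/14 mod 53. 14⁻¹ ≡ 19 (mod 53) since 14·19 = 266 ≡ 1, so λ ≡ 3.
  x = λ² - 38 - 52 = 9 - 90 ≡ 25; y = λ·(38 - 25) - 22 ≡ 17. → (25, 17)
5Q: (25, 17) + (52, 11). λ = (11 - 17)/(52 - 25) ≡ 47/27 mod 53. 27⁻¹ ≡ 2 (mod 53), so λ ≡ 41.
  x = λ² - 25 - 52 = 1681 - 77 ≡ 14; y = λ·(25 - 14) - 17 ≡ 10. → (14, 10)
6Q: (14, 10) + (52, 11). λ = (11 - 10)/(52 - 14) ≡ 1/38 mod 53. 38⁻¹ ≡ 7 (mod 53) since 38·7 = 266 ≡ 1, so λ ≡ 7.
  x = λ² - 14 - 52 = 49 - 66 ≡ 36; y = λ·(14 - 36) - 10 ≡ 48. → (36, 48)
7Q: (36, 48) + (52, 11). λ = (11 - 48)/(52 - 36) ≡ 16/16 mod 53. 16⁻¹ ≡ 10 (mod 53), so λ ≡ 1.
  x = λ² - 36 - 52 = 1 - 88 ≡ 19; y = λ·(36 - 19) - 48 ≡ 22. → (19, 22)
8Q: (19, 22) + (52, 11). λ = (11 - 22)/(52 - 19) ≡ 42/33 mod 53. 33⁻¹ ≡ 45 (mod 53) since 33·45 = 1485 ≡ 1, so λ ≡ 35.
  x = λ² - 19 - 52 = 1225 - 71 ≡ 41; y = λ·(19 - 41) - 22 ≡ 3. → (41, 3)
9Q: (41, 3) + (52, 11). λ = (11 - 3)/(52 - 41) ≡ 8/11 mod 53. 11⁻¹ ≡ 29 (mod 53), so λ ≡ 20.
  x = λ² - 41 - 52 = 400 - 93 ≡ 42; y = λ·(41 - 42) - 3 ≡ 30. → (42, 30)
10Q: (42, 30) + (52, 11). λ = (11 - 30)/(52 - 42) ≡ 34/10 mod 53. 10⁻¹ ≡ 16 (mod 53) since 10·16 = 160 ≡ 1, so λ ≡ 14.
  x = λ² - 42 - 52 = 196 - 94 ≡ 49; y = λ·(42 - 49) - 30 ≡ 31. → (49, 31)
11Q: (49, 31) + (52, 11). λ = (11 - 31)/(52 - 49) ≡ 33/3 mod 53. 3⁻¹ ≡ 18 (mod 53), so λ ≡ 11.
  x = λ² - 49 - 52 = 121 - 101 ≡ 20; y = λ·(49 - 20) - 31 ≡ 23. → (20, 23)

(20, 23)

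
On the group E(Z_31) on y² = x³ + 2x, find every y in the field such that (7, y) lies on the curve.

4, 27

x³ + 2x + 0 = 357 ≡ 16 (mod 31).
Square roots of 16 mod 31: 4 and 27 (since 4² = 16 ≡ 16).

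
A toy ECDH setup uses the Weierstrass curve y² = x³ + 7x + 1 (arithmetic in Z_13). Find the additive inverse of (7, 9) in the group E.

(7, 4)

-(7, 9) = (7, -9 mod 13) = (7, 4).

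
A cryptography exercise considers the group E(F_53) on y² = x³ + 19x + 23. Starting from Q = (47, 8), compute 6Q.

(18, 46)

Double-and-add on 6 = (110)₂. Start with Q = (47, 8) for the leading 1-bit.
double: tangent at (47, 8): λ = (3·47² + 19)/(2·8) ≡ 21/16. 16⁻¹ ≡ 10 (mod 53), so λ ≡ 21·10 ≡ 51.
  x = λ² - 47 - 47 = 2601 - 94 ≡ 16; y = λ·(47 - 16) - 8 ≡ 36. → (16, 36)
add Q: (16, 36) + (47, 8). λ = (8 - 36)/(47 - 16) ≡ 25/31 mod 53. 31⁻¹ ≡ 12 (mod 53) since 31·12 = 372 ≡ 1, so λ ≡ 35.
  x = λ² - 16 - 47 = 1225 - 63 ≡ 49; y = λ·(16 - 49) - 36 ≡ 28. → (49, 28)
double: tangent at (49, 28): λ = (3·49² + 19)/(2·28) ≡ 14/3. 3⁻¹ ≡ 18 (mod 53) since 3·18 = 54 ≡ 1, so λ ≡ 14·18 ≡ 40.
  x = λ² - 49 - 49 = 1600 - 98 ≡ 18; y = λ·(49 - 18) - 28 ≡ 46. → (18, 46)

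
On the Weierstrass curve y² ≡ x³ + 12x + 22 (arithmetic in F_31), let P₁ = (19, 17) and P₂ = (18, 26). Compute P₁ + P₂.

(13, 22)

(19, 17) + (18, 26). λ = (26 - 17)/(18 - 19) ≡ 9/30 mod 31. 30⁻¹ ≡ 30 (mod 31) since 30·30 = 900 ≡ 1, so λ ≡ 22.
  x = λ² - 19 - 18 = 484 - 37 ≡ 13; y = λ·(19 - 13) - 17 ≡ 22. → (13, 22)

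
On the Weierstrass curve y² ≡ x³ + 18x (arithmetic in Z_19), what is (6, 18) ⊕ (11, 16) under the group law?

(9, 6)

(6, 18) + (11, 16). λ = (16 - 18)/(11 - 6) ≡ 17/5 mod 19. 5⁻¹ ≡ 4 (mod 19) since 5·4 = 20 ≡ 1, so λ ≡ 11.
  x = λ² - 6 - 11 = 121 - 17 ≡ 9; y = λ·(6 - 9) - 18 ≡ 6. → (9, 6)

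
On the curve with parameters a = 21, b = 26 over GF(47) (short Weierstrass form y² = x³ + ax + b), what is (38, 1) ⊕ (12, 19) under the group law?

(38, 1) + (12, 19). λ = (19 - 1)/(12 - 38) ≡ 18/21 mod 47. 21⁻¹ ≡ 9 (mod 47), so λ ≡ 21.
  x = λ² - 38 - 12 = 441 - 50 ≡ 15; y = λ·(38 - 15) - 1 ≡ 12. → (15, 12)

(15, 12)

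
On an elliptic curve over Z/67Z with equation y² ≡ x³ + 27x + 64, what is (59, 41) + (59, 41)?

tangent at (59, 41): λ = (3·59² + 27)/(2·41) ≡ 18/15. 15⁻¹ ≡ 9 (mod 67), so λ ≡ 18·9 ≡ 28.
  x = λ² - 59 - 59 = 784 - 118 ≡ 63; y = λ·(59 - 63) - 41 ≡ 48. → (63, 48)

(63, 48)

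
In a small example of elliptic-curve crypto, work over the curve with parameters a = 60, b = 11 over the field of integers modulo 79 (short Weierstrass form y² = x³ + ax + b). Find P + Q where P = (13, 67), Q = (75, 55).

(12, 22)

(13, 67) + (75, 55). λ = (55 - 67)/(75 - 13) ≡ 67/62 mod 79. 62⁻¹ ≡ 65 (mod 79), so λ ≡ 10.
  x = λ² - 13 - 75 = 100 - 88 ≡ 12; y = λ·(13 - 12) - 67 ≡ 22. → (12, 22)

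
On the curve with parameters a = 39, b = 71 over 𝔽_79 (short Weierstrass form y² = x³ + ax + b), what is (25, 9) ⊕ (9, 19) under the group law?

(17, 65)

(25, 9) + (9, 19). λ = (19 - 9)/(9 - 25) ≡ 10/63 mod 79. 63⁻¹ ≡ 74 (mod 79), so λ ≡ 29.
  x = λ² - 25 - 9 = 841 - 34 ≡ 17; y = λ·(25 - 17) - 9 ≡ 65. → (17, 65)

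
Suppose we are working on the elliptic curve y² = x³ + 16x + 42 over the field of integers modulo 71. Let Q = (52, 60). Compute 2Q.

tangent at (52, 60): λ = (3·52² + 16)/(2·60) ≡ 34/49. 49⁻¹ ≡ 29 (mod 71), so λ ≡ 34·29 ≡ 63.
  x = λ² - 52 - 52 = 3969 - 104 ≡ 31; y = λ·(52 - 31) - 60 ≡ 56. → (31, 56)

(31, 56)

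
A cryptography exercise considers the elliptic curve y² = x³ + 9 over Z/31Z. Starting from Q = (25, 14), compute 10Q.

Double-and-add on 10 = (1010)₂. Start with Q = (25, 14) for the leading 1-bit.
double: tangent at (25, 14): λ = (3·25² + 0)/(2·14) ≡ 15/28. 28⁻¹ ≡ 10 (mod 31), so λ ≡ 15·10 ≡ 26.
  x = λ² - 25 - 25 = 676 - 50 ≡ 6; y = λ·(25 - 6) - 14 ≡ 15. → (6, 15)
double: tangent at (6, 15): λ = (3·6² + 0)/(2·15) ≡ 15/30. 30⁻¹ ≡ 30 (mod 31), so λ ≡ 15·30 ≡ 16.
  x = λ² - 6 - 6 = 256 - 12 ≡ 27; y = λ·(6 - 27) - 15 ≡ 21. → (27, 21)
add Q: (27, 21) + (25, 14). λ = (14 - 21)/(25 - 27) ≡ 24/29 mod 31. 29⁻¹ ≡ 15 (mod 31), so λ ≡ 19.
  x = λ² - 27 - 25 = 361 - 52 ≡ 30; y = λ·(27 - 30) - 21 ≡ 15. → (30, 15)
double: tangent at (30, 15): λ = (3·30² + 0)/(2·15) ≡ 3/30. 30⁻¹ ≡ 30 (mod 31), so λ ≡ 3·30 ≡ 28.
  x = λ² - 30 - 30 = 784 - 60 ≡ 11; y = λ·(30 - 11) - 15 ≡ 21. → (11, 21)

(11, 21)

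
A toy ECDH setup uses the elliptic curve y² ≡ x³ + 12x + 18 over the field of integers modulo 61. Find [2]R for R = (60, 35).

tangent at (60, 35): λ = (3·60² + 12)/(2·35) ≡ 15/9. 9⁻¹ ≡ 34 (mod 61) since 9·34 = 306 ≡ 1, so λ ≡ 15·34 ≡ 22.
  x = λ² - 60 - 60 = 484 - 120 ≡ 59; y = λ·(60 - 59) - 35 ≡ 48. → (59, 48)

(59, 48)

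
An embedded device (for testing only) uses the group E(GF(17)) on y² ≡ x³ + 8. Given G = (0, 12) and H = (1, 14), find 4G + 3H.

(4, 2)

First 4G:
Repeated addition: build up to 4G.
2G: tangent at (0, 12): λ = (3·0² + 0)/(2·12) ≡ 0/7. 7⁻¹ ≡ 5 (mod 17) since 7·5 = 35 ≡ 1, so λ ≡ 0·5 ≡ 0.
  x = λ² - 0 - 0 = 0 - 0 ≡ 0; y = λ·(0 - 0) - 12 ≡ 5. → (0, 5)
3G: (0, 5) + (0, 12): same x and y₁ ≡ -y₂, so the sum is O.
4G: O + (0, 12) = (0, 12) (identity).
4G = (0, 12).
Next 3H:
Repeated addition: build up to 3H.
2H: tangent at (1, 14): λ = (3·1² + 0)/(2·14) ≡ 3/11. 11⁻¹ ≡ 14 (mod 17) since 11·14 = 154 ≡ 1, so λ ≡ 3·14 ≡ 8.
  x = λ² - 1 - 1 = 64 - 2 ≡ 11; y = λ·(1 - 11) - 14 ≡ 8. → (11, 8)
3H: (11, 8) + (1, 14). λ = (14 - 8)/(1 - 11) ≡ 6/7 mod 17. 7⁻¹ ≡ 5 (mod 17) since 7·5 = 35 ≡ 1, so λ ≡ 13.
  x = λ² - 11 - 1 = 169 - 12 ≡ 4; y = λ·(11 - 4) - 8 ≡ 15. → (4, 15)
3H = (4, 15).
Finally 4G + 3H:
(0, 12) + (4, 15). λ = (15 - 12)/(4 - 0) ≡ 3/4 mod 17. 4⁻¹ ≡ 13 (mod 17), so λ ≡ 5.
  x = λ² - 0 - 4 = 25 - 4 ≡ 4; y = λ·(0 - 4) - 12 ≡ 2. → (4, 2)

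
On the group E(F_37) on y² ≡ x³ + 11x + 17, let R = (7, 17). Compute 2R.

tangent at (7, 17): λ = (3·7² + 11)/(2·17) ≡ 10/34. 34⁻¹ ≡ 12 (mod 37), so λ ≡ 10·12 ≡ 9.
  x = λ² - 7 - 7 = 81 - 14 ≡ 30; y = λ·(7 - 30) - 17 ≡ 35. → (30, 35)

(30, 35)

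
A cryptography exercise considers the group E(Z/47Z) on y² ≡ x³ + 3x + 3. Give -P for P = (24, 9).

-(24, 9) = (24, -9 mod 47) = (24, 38).

(24, 38)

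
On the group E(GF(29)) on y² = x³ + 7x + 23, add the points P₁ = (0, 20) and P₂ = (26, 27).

(2, 4)

(0, 20) + (26, 27). λ = (27 - 20)/(26 - 0) ≡ 7/26 mod 29. 26⁻¹ ≡ 19 (mod 29) since 26·19 = 494 ≡ 1, so λ ≡ 17.
  x = λ² - 0 - 26 = 289 - 26 ≡ 2; y = λ·(0 - 2) - 20 ≡ 4. → (2, 4)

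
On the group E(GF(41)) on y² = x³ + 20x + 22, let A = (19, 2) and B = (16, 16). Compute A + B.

(19, 2) + (16, 16). λ = (16 - 2)/(16 - 19) ≡ 14/38 mod 41. 38⁻¹ ≡ 27 (mod 41), so λ ≡ 9.
  x = λ² - 19 - 16 = 81 - 35 ≡ 5; y = λ·(19 - 5) - 2 ≡ 1. → (5, 1)

(5, 1)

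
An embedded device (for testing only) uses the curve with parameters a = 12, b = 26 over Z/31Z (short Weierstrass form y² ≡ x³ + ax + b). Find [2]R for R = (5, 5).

tangent at (5, 5): λ = (3·5² + 12)/(2·5) ≡ 25/10. 10⁻¹ ≡ 28 (mod 31), so λ ≡ 25·28 ≡ 18.
  x = λ² - 5 - 5 = 324 - 10 ≡ 4; y = λ·(5 - 4) - 5 ≡ 13. → (4, 13)

(4, 13)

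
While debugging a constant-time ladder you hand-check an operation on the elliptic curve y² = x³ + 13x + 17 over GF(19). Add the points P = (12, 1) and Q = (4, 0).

(14, 13)

(12, 1) + (4, 0). λ = (0 - 1)/(4 - 12) ≡ 18/11 mod 19. 11⁻¹ ≡ 7 (mod 19), so λ ≡ 12.
  x = λ² - 12 - 4 = 144 - 16 ≡ 14; y = λ·(12 - 14) - 1 ≡ 13. → (14, 13)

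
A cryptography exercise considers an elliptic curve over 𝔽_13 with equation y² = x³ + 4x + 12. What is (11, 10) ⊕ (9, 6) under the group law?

(11, 10) + (9, 6). λ = (6 - 10)/(9 - 11) ≡ 9/11 mod 13. 11⁻¹ ≡ 6 (mod 13) since 11·6 = 66 ≡ 1, so λ ≡ 2.
  x = λ² - 11 - 9 = 4 - 20 ≡ 10; y = λ·(11 - 10) - 10 ≡ 5. → (10, 5)

(10, 5)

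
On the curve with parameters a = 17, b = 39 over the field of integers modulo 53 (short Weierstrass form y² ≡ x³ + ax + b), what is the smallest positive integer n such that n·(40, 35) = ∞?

10

2P: tangent at (40, 35): λ = (3·40² + 17)/(2·35) ≡ 47/17. 17⁻¹ ≡ 25 (mod 53) since 17·25 = 425 ≡ 1, so λ ≡ 47·25 ≡ 9.
  x = λ² - 40 - 40 = 81 - 80 ≡ 1; y = λ·(40 - 1) - 35 ≡ 51. → (1, 51)
3P: (1, 51) + (40, 35). λ = (35 - 51)/(40 - 1) ≡ 37/39 mod 53. 39⁻¹ ≡ 34 (mod 53) since 39·34 = 1326 ≡ 1, so λ ≡ 39.
  x = λ² - 1 - 40 = 1521 - 41 ≡ 49; y = λ·(1 - 49) - 51 ≡ 38. → (49, 38)
4P: (49, 38) + (40, 35). λ = (35 - 38)/(40 - 49) ≡ 50/44 mod 53. 44⁻¹ ≡ 47 (mod 53) since 44·47 = 2068 ≡ 1, so λ ≡ 18.
  x = λ² - 49 - 40 = 324 - 89 ≡ 23; y = λ·(49 - 23) - 38 ≡ 6. → (23, 6)
5P: (23, 6) + (40, 35). λ = (35 - 6)/(40 - 23) ≡ 29/17 mod 53. 17⁻¹ ≡ 25 (mod 53), so λ ≡ 36.
  x = λ² - 23 - 40 = 1296 - 63 ≡ 14; y = λ·(23 - 14) - 6 ≡ 0. → (14, 0)
6P: (14, 0) + (40, 35). λ = (35 - 0)/(40 - 14) ≡ 35/26 mod 53. 26⁻¹ ≡ 51 (mod 53) since 26·51 = 1326 ≡ 1, so λ ≡ 36.
  x = λ² - 14 - 40 = 1296 - 54 ≡ 23; y = λ·(14 - 23) - 0 ≡ 47. → (23, 47)
7P: (23, 47) + (40, 35). λ = (35 - 47)/(40 - 23) ≡ 41/17 mod 53. 17⁻¹ ≡ 25 (mod 53) since 17·25 = 425 ≡ 1, so λ ≡ 18.
  x = λ² - 23 - 40 = 324 - 63 ≡ 49; y = λ·(23 - 49) - 47 ≡ 15. → (49, 15)
8P: (49, 15) + (40, 35). λ = (35 - 15)/(40 - 49) ≡ 20/44 mod 53. 44⁻¹ ≡ 47 (mod 53), so λ ≡ 39.
  x = λ² - 49 - 40 = 1521 - 89 ≡ 1; y = λ·(49 - 1) - 15 ≡ 2. → (1, 2)
9P: (1, 2) + (40, 35). λ = (35 - 2)/(40 - 1) ≡ 33/39 mod 53. 39⁻¹ ≡ 34 (mod 53) since 39·34 = 1326 ≡ 1, so λ ≡ 9.
  x = λ² - 1 - 40 = 81 - 41 ≡ 40; y = λ·(1 - 40) - 2 ≡ 18. → (40, 18)
10P: (40, 18) + (40, 35): same x and y₁ ≡ -y₂, so the sum is ∞.
10P = ∞, so the order is 10.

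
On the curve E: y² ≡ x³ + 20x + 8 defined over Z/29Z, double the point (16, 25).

tangent at (16, 25): λ = (3·16² + 20)/(2·25) ≡ 5/21. 21⁻¹ ≡ 18 (mod 29) since 21·18 = 378 ≡ 1, so λ ≡ 5·18 ≡ 3.
  x = λ² - 16 - 16 = 9 - 32 ≡ 6; y = λ·(16 - 6) - 25 ≡ 5. → (6, 5)

(6, 5)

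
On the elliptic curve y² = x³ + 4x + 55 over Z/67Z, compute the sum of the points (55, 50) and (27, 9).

(55, 50) + (27, 9). λ = (9 - 50)/(27 - 55) ≡ 26/39 mod 67. 39⁻¹ ≡ 55 (mod 67), so λ ≡ 23.
  x = λ² - 55 - 27 = 529 - 82 ≡ 45; y = λ·(55 - 45) - 50 ≡ 46. → (45, 46)

(45, 46)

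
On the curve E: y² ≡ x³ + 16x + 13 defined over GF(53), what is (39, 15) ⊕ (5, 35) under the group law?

(39, 15) + (5, 35). λ = (35 - 15)/(5 - 39) ≡ 20/19 mod 53. 19⁻¹ ≡ 14 (mod 53) since 19·14 = 266 ≡ 1, so λ ≡ 15.
  x = λ² - 39 - 5 = 225 - 44 ≡ 22; y = λ·(39 - 22) - 15 ≡ 28. → (22, 28)

(22, 28)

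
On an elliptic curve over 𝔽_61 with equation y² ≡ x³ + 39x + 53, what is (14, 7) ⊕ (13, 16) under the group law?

(54, 48)

(14, 7) + (13, 16). λ = (16 - 7)/(13 - 14) ≡ 9/60 mod 61. 60⁻¹ ≡ 60 (mod 61) since 60·60 = 3600 ≡ 1, so λ ≡ 52.
  x = λ² - 14 - 13 = 2704 - 27 ≡ 54; y = λ·(14 - 54) - 7 ≡ 48. → (54, 48)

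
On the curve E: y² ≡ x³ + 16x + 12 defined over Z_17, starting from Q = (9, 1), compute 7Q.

Double-and-add on 7 = (111)₂. Start with Q = (9, 1) for the leading 1-bit.
double: tangent at (9, 1): λ = (3·9² + 16)/(2·1) ≡ 4/2. 2⁻¹ ≡ 9 (mod 17), so λ ≡ 4·9 ≡ 2.
  x = λ² - 9 - 9 = 4 - 18 ≡ 3; y = λ·(9 - 3) - 1 ≡ 11. → (3, 11)
add Q: (3, 11) + (9, 1). λ = (1 - 11)/(9 - 3) ≡ 7/6 mod 17. 6⁻¹ ≡ 3 (mod 17), so λ ≡ 4.
  x = λ² - 3 - 9 = 16 - 12 ≡ 4; y = λ·(3 - 4) - 11 ≡ 2. → (4, 2)
double: tangent at (4, 2): λ = (3·4² + 16)/(2·2) ≡ 13/4. 4⁻¹ ≡ 13 (mod 17), so λ ≡ 13·13 ≡ 16.
  x = λ² - 4 - 4 = 256 - 8 ≡ 10; y = λ·(4 - 10) - 2 ≡ 4. → (10, 4)
add Q: (10, 4) + (9, 1). λ = (1 - 4)/(9 - 10) ≡ 14/16 mod 17. 16⁻¹ ≡ 16 (mod 17) since 16·16 = 256 ≡ 1, so λ ≡ 3.
  x = λ² - 10 - 9 = 9 - 19 ≡ 7; y = λ·(10 - 7) - 4 ≡ 5. → (7, 5)

(7, 5)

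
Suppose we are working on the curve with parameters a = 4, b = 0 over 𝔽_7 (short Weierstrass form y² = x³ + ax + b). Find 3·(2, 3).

(2, 4)

Write P = (2, 3).
Repeated addition: build up to 3P.
2P: tangent at (2, 3): λ = (3·2² + 4)/(2·3) ≡ 2/6. 6⁻¹ ≡ 6 (mod 7), so λ ≡ 2·6 ≡ 5.
  x = λ² - 2 - 2 = 25 - 4 ≡ 0; y = λ·(2 - 0) - 3 ≡ 0. → (0, 0)
3P: (0, 0) + (2, 3). λ = (3 - 0)/(2 - 0) ≡ 3/2 mod 7. 2⁻¹ ≡ 4 (mod 7), so λ ≡ 5.
  x = λ² - 0 - 2 = 25 - 2 ≡ 2; y = λ·(0 - 2) - 0 ≡ 4. → (2, 4)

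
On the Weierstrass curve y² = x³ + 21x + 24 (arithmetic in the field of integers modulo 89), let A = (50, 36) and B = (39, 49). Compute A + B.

(50, 36) + (39, 49). λ = (49 - 36)/(39 - 50) ≡ 13/78 mod 89. 78⁻¹ ≡ 8 (mod 89) since 78·8 = 624 ≡ 1, so λ ≡ 15.
  x = λ² - 50 - 39 = 225 - 89 ≡ 47; y = λ·(50 - 47) - 36 ≡ 9. → (47, 9)

(47, 9)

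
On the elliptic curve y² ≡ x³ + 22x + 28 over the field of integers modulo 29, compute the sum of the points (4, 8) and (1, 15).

(4, 8) + (1, 15). λ = (15 - 8)/(1 - 4) ≡ 7/26 mod 29. 26⁻¹ ≡ 19 (mod 29) since 26·19 = 494 ≡ 1, so λ ≡ 17.
  x = λ² - 4 - 1 = 289 - 5 ≡ 23; y = λ·(4 - 23) - 8 ≡ 17. → (23, 17)

(23, 17)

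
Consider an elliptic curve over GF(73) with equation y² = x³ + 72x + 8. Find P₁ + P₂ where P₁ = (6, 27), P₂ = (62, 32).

(6, 27) + (62, 32). λ = (32 - 27)/(62 - 6) ≡ 5/56 mod 73. 56⁻¹ ≡ 30 (mod 73), so λ ≡ 4.
  x = λ² - 6 - 62 = 16 - 68 ≡ 21; y = λ·(6 - 21) - 27 ≡ 59. → (21, 59)

(21, 59)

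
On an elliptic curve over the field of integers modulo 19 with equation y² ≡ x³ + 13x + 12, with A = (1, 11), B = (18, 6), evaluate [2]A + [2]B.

(17, 4)

First 2A:
Repeated addition: build up to 2A.
2A: tangent at (1, 11): λ = (3·1² + 13)/(2·11) ≡ 16/3. 3⁻¹ ≡ 13 (mod 19), so λ ≡ 16·13 ≡ 18.
  x = λ² - 1 - 1 = 324 - 2 ≡ 18; y = λ·(1 - 18) - 11 ≡ 6. → (18, 6)
2A = (18, 6).
Next 2B:
Repeated addition: build up to 2B.
2B: tangent at (18, 6): λ = (3·18² + 13)/(2·6) ≡ 16/12. 12⁻¹ ≡ 8 (mod 19), so λ ≡ 16·8 ≡ 14.
  x = λ² - 18 - 18 = 196 - 36 ≡ 8; y = λ·(18 - 8) - 6 ≡ 1. → (8, 1)
2B = (8, 1).
Finally 2A + 2B:
(18, 6) + (8, 1). λ = (1 - 6)/(8 - 18) ≡ 14/9 mod 19. 9⁻¹ ≡ 17 (mod 19), so λ ≡ 10.
  x = λ² - 18 - 8 = 100 - 26 ≡ 17; y = λ·(18 - 17) - 6 ≡ 4. → (17, 4)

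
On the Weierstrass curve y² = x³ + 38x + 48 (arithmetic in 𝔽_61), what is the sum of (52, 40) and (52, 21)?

The two points share x = 52 and their y-coordinates satisfy 40 + 21 ≡ 0 (mod 61), so they are inverses. Their sum is the point at infinity.

O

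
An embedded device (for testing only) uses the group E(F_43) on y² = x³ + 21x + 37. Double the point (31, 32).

(33, 17)

tangent at (31, 32): λ = (3·31² + 21)/(2·32) ≡ 23/21. 21⁻¹ ≡ 41 (mod 43) since 21·41 = 861 ≡ 1, so λ ≡ 23·41 ≡ 40.
  x = λ² - 31 - 31 = 1600 - 62 ≡ 33; y = λ·(31 - 33) - 32 ≡ 17. → (33, 17)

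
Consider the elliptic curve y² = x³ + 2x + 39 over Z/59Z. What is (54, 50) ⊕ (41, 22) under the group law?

(54, 50) + (41, 22). λ = (22 - 50)/(41 - 54) ≡ 31/46 mod 59. 46⁻¹ ≡ 9 (mod 59), so λ ≡ 43.
  x = λ² - 54 - 41 = 1849 - 95 ≡ 43; y = λ·(54 - 43) - 50 ≡ 10. → (43, 10)

(43, 10)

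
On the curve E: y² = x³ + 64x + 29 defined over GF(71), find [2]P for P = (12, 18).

tangent at (12, 18): λ = (3·12² + 64)/(2·18) ≡ 70/36. 36⁻¹ ≡ 2 (mod 71) since 36·2 = 72 ≡ 1, so λ ≡ 70·2 ≡ 69.
  x = λ² - 12 - 12 = 4761 - 24 ≡ 51; y = λ·(12 - 51) - 18 ≡ 60. → (51, 60)

(51, 60)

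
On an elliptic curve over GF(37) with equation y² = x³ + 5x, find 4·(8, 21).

Write G = (8, 21).
Double-and-add on 4 = (100)₂. Start with G = (8, 21) for the leading 1-bit.
double: tangent at (8, 21): λ = (3·8² + 5)/(2·21) ≡ 12/5. 5⁻¹ ≡ 15 (mod 37) since 5·15 = 75 ≡ 1, so λ ≡ 12·15 ≡ 32.
  x = λ² - 8 - 8 = 1024 - 16 ≡ 9; y = λ·(8 - 9) - 21 ≡ 21. → (9, 21)
double: tangent at (9, 21): λ = (3·9² + 5)/(2·21) ≡ 26/5. 5⁻¹ ≡ 15 (mod 37), so λ ≡ 26·15 ≡ 20.
  x = λ² - 9 - 9 = 400 - 18 ≡ 12; y = λ·(9 - 12) - 21 ≡ 30. → (12, 30)

(12, 30)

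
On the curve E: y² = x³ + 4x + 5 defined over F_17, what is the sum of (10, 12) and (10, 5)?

O

The two points share x = 10 and their y-coordinates satisfy 12 + 5 ≡ 0 (mod 17), so they are inverses. Their sum is 𝒪.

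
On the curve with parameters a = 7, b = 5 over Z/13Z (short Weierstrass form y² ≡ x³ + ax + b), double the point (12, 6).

tangent at (12, 6): λ = (3·12² + 7)/(2·6) ≡ 10/12. 12⁻¹ ≡ 12 (mod 13) since 12·12 = 144 ≡ 1, so λ ≡ 10·12 ≡ 3.
  x = λ² - 12 - 12 = 9 - 24 ≡ 11; y = λ·(12 - 11) - 6 ≡ 10. → (11, 10)

(11, 10)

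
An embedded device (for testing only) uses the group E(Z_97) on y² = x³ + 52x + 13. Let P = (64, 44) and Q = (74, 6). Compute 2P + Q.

First 2P:
Repeated addition: build up to 2P.
2P: tangent at (64, 44): λ = (3·64² + 52)/(2·44) ≡ 21/88. 88⁻¹ ≡ 43 (mod 97) since 88·43 = 3784 ≡ 1, so λ ≡ 21·43 ≡ 30.
  x = λ² - 64 - 64 = 900 - 128 ≡ 93; y = λ·(64 - 93) - 44 ≡ 56. → (93, 56)
2P = (93, 56).
Finally 2P + Q:
(93, 56) + (74, 6). λ = (6 - 56)/(74 - 93) ≡ 47/78 mod 97. 78⁻¹ ≡ 51 (mod 97), so λ ≡ 69.
  x = λ² - 93 - 74 = 4761 - 167 ≡ 35; y = λ·(93 - 35) - 56 ≡ 66. → (35, 66)

(35, 66)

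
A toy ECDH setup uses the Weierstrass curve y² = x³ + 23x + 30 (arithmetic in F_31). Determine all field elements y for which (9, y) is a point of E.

x³ + 23x + 30 = 966 ≡ 5 (mod 31).
Square roots of 5 mod 31: 6 and 25 (since 6² = 36 ≡ 5).

6, 25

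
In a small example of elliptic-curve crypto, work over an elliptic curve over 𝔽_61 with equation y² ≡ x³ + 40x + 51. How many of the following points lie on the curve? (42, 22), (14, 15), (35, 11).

1

(42, 22): 22² ≡ 57, rhs ≡ 57 → on.
(14, 15): 15² ≡ 42, rhs ≡ 0 → off.
(35, 11): 11² ≡ 60, rhs ≡ 40 → off.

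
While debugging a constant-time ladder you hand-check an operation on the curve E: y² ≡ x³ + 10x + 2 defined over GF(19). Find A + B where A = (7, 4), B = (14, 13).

(7, 4) + (14, 13). λ = (13 - 4)/(14 - 7) ≡ 9/7 mod 19. 7⁻¹ ≡ 11 (mod 19), so λ ≡ 4.
  x = λ² - 7 - 14 = 16 - 21 ≡ 14; y = λ·(7 - 14) - 4 ≡ 6. → (14, 6)

(14, 6)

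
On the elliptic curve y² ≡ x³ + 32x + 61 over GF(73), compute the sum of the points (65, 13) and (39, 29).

(67, 50)

(65, 13) + (39, 29). λ = (29 - 13)/(39 - 65) ≡ 16/47 mod 73. 47⁻¹ ≡ 14 (mod 73), so λ ≡ 5.
  x = λ² - 65 - 39 = 25 - 104 ≡ 67; y = λ·(65 - 67) - 13 ≡ 50. → (67, 50)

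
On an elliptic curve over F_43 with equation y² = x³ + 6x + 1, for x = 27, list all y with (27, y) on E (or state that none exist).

18, 25

x³ + 6x + 1 = 19846 ≡ 23 (mod 43).
Square roots of 23 mod 43: 18 and 25 (since 18² = 324 ≡ 23).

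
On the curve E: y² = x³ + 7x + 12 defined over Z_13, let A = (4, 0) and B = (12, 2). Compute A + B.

(4, 0) + (12, 2). λ = (2 - 0)/(12 - 4) ≡ 2/8 mod 13. 8⁻¹ ≡ 5 (mod 13) since 8·5 = 40 ≡ 1, so λ ≡ 10.
  x = λ² - 4 - 12 = 100 - 16 ≡ 6; y = λ·(4 - 6) - 0 ≡ 6. → (6, 6)

(6, 6)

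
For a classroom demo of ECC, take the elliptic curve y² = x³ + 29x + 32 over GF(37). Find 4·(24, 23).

(26, 26)

Write P = (24, 23).
Repeated addition: build up to 4P.
2P: tangent at (24, 23): λ = (3·24² + 29)/(2·23) ≡ 18/9. 9⁻¹ ≡ 33 (mod 37), so λ ≡ 18·33 ≡ 2.
  x = λ² - 24 - 24 = 4 - 48 ≡ 30; y = λ·(24 - 30) - 23 ≡ 2. → (30, 2)
3P: (30, 2) + (24, 23). λ = (23 - 2)/(24 - 30) ≡ 21/31 mod 37. 31⁻¹ ≡ 6 (mod 37), so λ ≡ 15.
  x = λ² - 30 - 24 = 225 - 54 ≡ 23; y = λ·(30 - 23) - 2 ≡ 29. → (23, 29)
4P: (23, 29) + (24, 23). λ = (23 - 29)/(24 - 23) ≡ 31/1 mod 37. 1⁻¹ ≡ 1 (mod 37) since 1·1 = 1 ≡ 1, so λ ≡ 31.
  x = λ² - 23 - 24 = 961 - 47 ≡ 26; y = λ·(23 - 26) - 29 ≡ 26. → (26, 26)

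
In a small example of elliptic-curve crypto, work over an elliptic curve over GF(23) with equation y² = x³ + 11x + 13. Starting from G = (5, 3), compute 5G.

Double-and-add on 5 = (101)₂. Start with G = (5, 3) for the leading 1-bit.
double: tangent at (5, 3): λ = (3·5² + 11)/(2·3) ≡ 17/6. 6⁻¹ ≡ 4 (mod 23), so λ ≡ 17·4 ≡ 22.
  x = λ² - 5 - 5 = 484 - 10 ≡ 14; y = λ·(5 - 14) - 3 ≡ 6. → (14, 6)
double: tangent at (14, 6): λ = (3·14² + 11)/(2·6) ≡ 1/12. 12⁻¹ ≡ 2 (mod 23), so λ ≡ 1·2 ≡ 2.
  x = λ² - 14 - 14 = 4 - 28 ≡ 22; y = λ·(14 - 22) - 6 ≡ 1. → (22, 1)
add G: (22, 1) + (5, 3). λ = (3 - 1)/(5 - 22) ≡ 2/6 mod 23. 6⁻¹ ≡ 4 (mod 23), so λ ≡ 8.
  x = λ² - 22 - 5 = 64 - 27 ≡ 14; y = λ·(22 - 14) - 1 ≡ 17. → (14, 17)

(14, 17)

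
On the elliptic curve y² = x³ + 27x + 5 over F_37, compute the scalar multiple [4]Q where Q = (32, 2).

Repeated addition: build up to 4Q.
2Q: tangent at (32, 2): λ = (3·32² + 27)/(2·2) ≡ 28/4. 4⁻¹ ≡ 28 (mod 37) since 4·28 = 112 ≡ 1, so λ ≡ 28·28 ≡ 7.
  x = λ² - 32 - 32 = 49 - 64 ≡ 22; y = λ·(32 - 22) - 2 ≡ 31. → (22, 31)
3Q: (22, 31) + (32, 2). λ = (2 - 31)/(32 - 22) ≡ 8/10 mod 37. 10⁻¹ ≡ 26 (mod 37) since 10·26 = 260 ≡ 1, so λ ≡ 23.
  x = λ² - 22 - 32 = 529 - 54 ≡ 31; y = λ·(22 - 31) - 31 ≡ 21. → (31, 21)
4Q: (31, 21) + (32, 2). λ = (2 - 21)/(32 - 31) ≡ 18/1 mod 37. 1⁻¹ ≡ 1 (mod 37), so λ ≡ 18.
  x = λ² - 31 - 32 = 324 - 63 ≡ 2; y = λ·(31 - 2) - 21 ≡ 20. → (2, 20)

(2, 20)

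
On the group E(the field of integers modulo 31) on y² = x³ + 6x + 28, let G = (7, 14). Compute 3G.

(18, 27)

Repeated addition: build up to 3G.
2G: tangent at (7, 14): λ = (3·7² + 6)/(2·14) ≡ 29/28. 28⁻¹ ≡ 10 (mod 31), so λ ≡ 29·10 ≡ 11.
  x = λ² - 7 - 7 = 121 - 14 ≡ 14; y = λ·(7 - 14) - 14 ≡ 2. → (14, 2)
3G: (14, 2) + (7, 14). λ = (14 - 2)/(7 - 14) ≡ 12/24 mod 31. 24⁻¹ ≡ 22 (mod 31) since 24·22 = 528 ≡ 1, so λ ≡ 16.
  x = λ² - 14 - 7 = 256 - 21 ≡ 18; y = λ·(14 - 18) - 2 ≡ 27. → (18, 27)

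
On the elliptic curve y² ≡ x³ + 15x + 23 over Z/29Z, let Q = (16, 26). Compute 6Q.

Repeated addition: build up to 6Q.
2Q: tangent at (16, 26): λ = (3·16² + 15)/(2·26) ≡ 0/23. 23⁻¹ ≡ 24 (mod 29) since 23·24 = 552 ≡ 1, so λ ≡ 0·24 ≡ 0.
  x = λ² - 16 - 16 = 0 - 32 ≡ 26; y = λ·(16 - 26) - 26 ≡ 3. → (26, 3)
3Q: (26, 3) + (16, 26). λ = (26 - 3)/(16 - 26) ≡ 23/19 mod 29. 19⁻¹ ≡ 26 (mod 29) since 19·26 = 494 ≡ 1, so λ ≡ 18.
  x = λ² - 26 - 16 = 324 - 42 ≡ 21; y = λ·(26 - 21) - 3 ≡ 0. → (21, 0)
4Q: (21, 0) + (16, 26). λ = (26 - 0)/(16 - 21) ≡ 26/24 mod 29. 24⁻¹ ≡ 23 (mod 29), so λ ≡ 18.
  x = λ² - 21 - 16 = 324 - 37 ≡ 26; y = λ·(21 - 26) - 0 ≡ 26. → (26, 26)
5Q: (26, 26) + (16, 26). λ = (26 - 26)/(16 - 26) ≡ 0/19 mod 29. 19⁻¹ ≡ 26 (mod 29), so λ ≡ 0.
  x = λ² - 26 - 16 = 0 - 42 ≡ 16; y = λ·(26 - 16) - 26 ≡ 3. → (16, 3)
6Q: (16, 3) + (16, 26): same x and y₁ ≡ -y₂, so the sum is O.

O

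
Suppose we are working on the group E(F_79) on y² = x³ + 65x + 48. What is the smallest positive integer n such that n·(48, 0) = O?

2

2P: (48, 0) + (48, 0): same x and y₁ ≡ -y₂, so the sum is O.
2P = O, so the order is 2.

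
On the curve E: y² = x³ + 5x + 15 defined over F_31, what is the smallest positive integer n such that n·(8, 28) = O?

11

2P: tangent at (8, 28): λ = (3·8² + 5)/(2·28) ≡ 11/25. 25⁻¹ ≡ 5 (mod 31) since 25·5 = 125 ≡ 1, so λ ≡ 11·5 ≡ 24.
  x = λ² - 8 - 8 = 576 - 16 ≡ 2; y = λ·(8 - 2) - 28 ≡ 23. → (2, 23)
3P: (2, 23) + (8, 28). λ = (28 - 23)/(8 - 2) ≡ 5/6 mod 31. 6⁻¹ ≡ 26 (mod 31), so λ ≡ 6.
  x = λ² - 2 - 8 = 36 - 10 ≡ 26; y = λ·(2 - 26) - 23 ≡ 19. → (26, 19)
4P: (26, 19) + (8, 28). λ = (28 - 19)/(8 - 26) ≡ 9/13 mod 31. 13⁻¹ ≡ 12 (mod 31), so λ ≡ 15.
  x = λ² - 26 - 8 = 225 - 34 ≡ 5; y = λ·(26 - 5) - 19 ≡ 17. → (5, 17)
5P: (5, 17) + (8, 28). λ = (28 - 17)/(8 - 5) ≡ 11/3 mod 31. 3⁻¹ ≡ 21 (mod 31), so λ ≡ 14.
  x = λ² - 5 - 8 = 196 - 13 ≡ 28; y = λ·(5 - 28) - 17 ≡ 2. → (28, 2)
6P: (28, 2) + (8, 28). λ = (28 - 2)/(8 - 28) ≡ 26/11 mod 31. 11⁻¹ ≡ 17 (mod 31) since 11·17 = 187 ≡ 1, so λ ≡ 8.
  x = λ² - 28 - 8 = 64 - 36 ≡ 28; y = λ·(28 - 28) - 2 ≡ 29. → (28, 29)
7P: (28, 29) + (8, 28). λ = (28 - 29)/(8 - 28) ≡ 30/11 mod 31. 11⁻¹ ≡ 17 (mod 31) since 11·17 = 187 ≡ 1, so λ ≡ 14.
  x = λ² - 28 - 8 = 196 - 36 ≡ 5; y = λ·(28 - 5) - 29 ≡ 14. → (5, 14)
8P: (5, 14) + (8, 28). λ = (28 - 14)/(8 - 5) ≡ 14/3 mod 31. 3⁻¹ ≡ 21 (mod 31), so λ ≡ 15.
  x = λ² - 5 - 8 = 225 - 13 ≡ 26; y = λ·(5 - 26) - 14 ≡ 12. → (26, 12)
9P: (26, 12) + (8, 28). λ = (28 - 12)/(8 - 26) ≡ 16/13 mod 31. 13⁻¹ ≡ 12 (mod 31) since 13·12 = 156 ≡ 1, so λ ≡ 6.
  x = λ² - 26 - 8 = 36 - 34 ≡ 2; y = λ·(26 - 2) - 12 ≡ 8. → (2, 8)
10P: (2, 8) + (8, 28). λ = (28 - 8)/(8 - 2) ≡ 20/6 mod 31. 6⁻¹ ≡ 26 (mod 31) since 6·26 = 156 ≡ 1, so λ ≡ 24.
  x = λ² - 2 - 8 = 576 - 10 ≡ 8; y = λ·(2 - 8) - 8 ≡ 3. → (8, 3)
11P: (8, 3) + (8, 28): same x and y₁ ≡ -y₂, so the sum is O.
11P = O, so the order is 11.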